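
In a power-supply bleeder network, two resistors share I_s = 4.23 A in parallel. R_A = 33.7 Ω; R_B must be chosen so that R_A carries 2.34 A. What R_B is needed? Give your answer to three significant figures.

In a two-way split, I_A/I_s = R_B/(R_A + R_B).
With f = 0.5532, R_B = R_A · f/(1−f) = 33.7 × 1.238 = 41.72 Ω.

R_B ≈ 41.7 Ω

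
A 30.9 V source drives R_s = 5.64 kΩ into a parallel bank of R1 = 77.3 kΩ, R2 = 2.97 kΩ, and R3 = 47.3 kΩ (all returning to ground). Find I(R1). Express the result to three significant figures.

Combine the parallel branches: R_p = (1/77.3 + 1/2.97 + 1/47.3)⁻¹ = 2.697 kΩ.
V_A = 30.9 × 2.697/8.337 = 9.996 V.
Branch current I = V_A/R1 = 9.996/77.3 = 0.1293 mA.

I ≈ 0.129 mA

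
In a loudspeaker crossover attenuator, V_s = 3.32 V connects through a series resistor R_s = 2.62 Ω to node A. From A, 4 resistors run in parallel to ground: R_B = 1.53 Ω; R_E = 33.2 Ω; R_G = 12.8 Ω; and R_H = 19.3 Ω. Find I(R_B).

Combine the parallel branches: R_p = (1/1.53 + 1/33.2 + 1/12.8 + 1/19.3)⁻¹ = 1.229 Ω.
Node voltage V_A = V_s · R_p/(R_s + R_p) = 3.32 × 0.3193 = 1.060 V.
Branch current I = V_A/R_B = 1.060/1.53 = 0.6929 A.

I ≈ 0.693 A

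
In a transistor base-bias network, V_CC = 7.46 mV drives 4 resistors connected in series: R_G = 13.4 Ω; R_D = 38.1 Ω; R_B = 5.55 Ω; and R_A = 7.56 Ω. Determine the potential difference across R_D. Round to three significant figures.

V ≈ 4.40 mV

Total series resistance ΣR = 13.4 + 38.1 + 5.55 + 7.56 = 64.61 Ω.
By the voltage-divider rule, V = 7.46 × 38.10/64.61 = 4.399 mV.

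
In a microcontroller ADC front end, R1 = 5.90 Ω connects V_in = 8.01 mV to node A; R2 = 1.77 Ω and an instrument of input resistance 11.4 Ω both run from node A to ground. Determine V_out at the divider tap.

V_out ≈ 1.65 mV

First combine the lower leg with the load: R2 ‖ R_L = 1.532 Ω.
Then V_out = V_in · R2'/(R1 + R2') = 8.01 × 1.532/7.432 = 1.651 mV.
(Unloaded it would be 1.85 mV; the load pulls it down.)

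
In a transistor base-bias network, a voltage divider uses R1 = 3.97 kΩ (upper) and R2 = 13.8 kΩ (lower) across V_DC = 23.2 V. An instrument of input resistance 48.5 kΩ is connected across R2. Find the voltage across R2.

V_out ≈ 16.9 V

The load sits in parallel with R2, giving an effective lower resistance R2' = R2·R_L/(R2+R_L) = 10.74 kΩ.
Then V_out = V_DC · R2'/(R1 + R2') = 23.2 × 10.74/14.71 = 16.94 V.
(Unloaded it would be 18.0 V; the load pulls it down.)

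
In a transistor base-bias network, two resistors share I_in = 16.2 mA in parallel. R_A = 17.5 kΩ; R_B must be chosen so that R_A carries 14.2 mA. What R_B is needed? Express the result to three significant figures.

The fraction through R_A equals R_B/(R_A+R_B).
With f = 0.8765, R_B = R_A · f/(1−f) = 17.5 × 7.100 = 124.3 kΩ.

R_B ≈ 124 kΩ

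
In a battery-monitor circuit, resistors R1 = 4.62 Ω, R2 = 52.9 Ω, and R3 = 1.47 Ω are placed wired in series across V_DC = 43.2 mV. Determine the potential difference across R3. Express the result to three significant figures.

Series total: ΣR = 4.62 + 52.9 + 1.47 = 58.99 Ω.
Voltage divider: V = V_DC · (1.470 / 58.99) = 43.2 × 0.02492 = 1.077 mV.

V ≈ 1.08 mV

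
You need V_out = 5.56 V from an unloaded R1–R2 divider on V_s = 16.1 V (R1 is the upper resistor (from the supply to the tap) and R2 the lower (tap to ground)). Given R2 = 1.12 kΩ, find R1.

Required fraction k = V_out/V_s = 0.3453.
Rearranging, R1 = R2·(1−k)/k = 1.12 × 1.896 = 2.123 kΩ.

R1 ≈ 2.12 kΩ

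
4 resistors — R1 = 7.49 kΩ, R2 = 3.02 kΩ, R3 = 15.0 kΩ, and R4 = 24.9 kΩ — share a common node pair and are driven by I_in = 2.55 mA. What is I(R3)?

Total conductance ΣG = 1/7.49 + 1/3.02 + 1/15.0 + 1/24.9 = 0.5715 (units of 1/kΩ).
By the current-divider rule, I = I_in · G_k/ΣG = 2.55 × 0.1167 = 0.2975 mA.

I ≈ 0.297 mA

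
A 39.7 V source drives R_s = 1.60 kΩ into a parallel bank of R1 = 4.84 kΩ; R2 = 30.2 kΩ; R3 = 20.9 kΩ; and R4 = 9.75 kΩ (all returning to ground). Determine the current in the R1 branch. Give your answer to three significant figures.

I ≈ 5.05 mA

Equivalent of the parallel group: R_p = 2.563 kΩ.
Node voltage V_A = V_DC · R_p/(R_s + R_p) = 39.7 × 0.6157 = 24.44 V.
Branch current I = V_A/R1 = 24.44/4.84 = 5.050 mA.
(Equivalently: I_total = 9.536 mA, then current-divider fraction G_k/ΣG = 0.5296.)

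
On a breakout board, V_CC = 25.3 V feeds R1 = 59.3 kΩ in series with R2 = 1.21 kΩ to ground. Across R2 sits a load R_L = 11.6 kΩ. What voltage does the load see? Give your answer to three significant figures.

V_out ≈ 0.459 V

The load sits in parallel with R2, giving an effective lower resistance R2' = R2·R_L/(R2+R_L) = 1.096 kΩ.
Then V_out = V_CC · R2'/(R1 + R2') = 25.3 × 1.096/60.40 = 0.4590 V.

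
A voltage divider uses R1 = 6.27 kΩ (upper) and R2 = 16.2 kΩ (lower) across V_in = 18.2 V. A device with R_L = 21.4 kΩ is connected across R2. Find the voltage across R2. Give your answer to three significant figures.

V_out ≈ 10.8 V

R2 ‖ R_L = (16.2 × 21.4)/(16.2 + 21.4) = 9.220 kΩ.
Voltage divider with the loaded lower leg: V_out = 18.2 × 9.220/(6.27 + 9.220) = 18.2 × 0.5952 = 10.83 V.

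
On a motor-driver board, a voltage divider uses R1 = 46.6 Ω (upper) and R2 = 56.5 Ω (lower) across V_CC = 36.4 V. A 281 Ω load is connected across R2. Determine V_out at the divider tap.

R2 ‖ R_L = (56.5 × 281)/(56.5 + 281) = 47.04 Ω.
Then V_out = V_CC · R2'/(R1 + R2') = 36.4 × 47.04/93.64 = 18.29 V.

V_out ≈ 18.3 V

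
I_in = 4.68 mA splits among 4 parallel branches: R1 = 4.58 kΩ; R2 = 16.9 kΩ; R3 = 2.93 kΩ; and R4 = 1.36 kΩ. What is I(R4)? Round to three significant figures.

I ≈ 2.54 mA

Total conductance ΣG = 1/4.58 + 1/16.9 + 1/2.93 + 1/1.36 = 1.354 (units of 1/kΩ).
R4 takes the fraction G_k/ΣG = 0.7353/1.354 = 0.5430, so I = 4.68 × 0.5430 = 2.541 mA.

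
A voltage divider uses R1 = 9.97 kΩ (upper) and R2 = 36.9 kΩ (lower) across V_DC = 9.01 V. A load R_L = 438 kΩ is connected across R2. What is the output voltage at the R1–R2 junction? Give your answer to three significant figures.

R2 ‖ R_L = (36.9 × 438)/(36.9 + 438) = 34.03 kΩ.
Voltage divider with the loaded lower leg: V_out = 9.01 × 34.03/(9.97 + 34.03) = 9.01 × 0.7734 = 6.969 V.
(Unloaded it would be 7.09 V; the load pulls it down.)

V_out ≈ 6.97 V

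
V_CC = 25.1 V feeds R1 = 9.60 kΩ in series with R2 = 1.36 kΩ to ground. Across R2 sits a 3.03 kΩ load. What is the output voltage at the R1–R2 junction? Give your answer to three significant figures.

V_out ≈ 2.24 V

The load sits in parallel with R2, giving an effective lower resistance R2' = R2·R_L/(R2+R_L) = 0.9387 kΩ.
Voltage divider with the loaded lower leg: V_out = 25.1 × 0.9387/(9.60 + 0.9387) = 25.1 × 0.08907 = 2.236 V.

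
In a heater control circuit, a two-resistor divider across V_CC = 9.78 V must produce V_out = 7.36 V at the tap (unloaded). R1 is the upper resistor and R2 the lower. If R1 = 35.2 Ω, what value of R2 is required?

R2 ≈ 107 Ω

The divider ratio is R2/(R1+R2) = 7.36/9.78 = 0.7526.
R2 = R1 · 0.7526/(1 − 0.7526) = 107.1 Ω.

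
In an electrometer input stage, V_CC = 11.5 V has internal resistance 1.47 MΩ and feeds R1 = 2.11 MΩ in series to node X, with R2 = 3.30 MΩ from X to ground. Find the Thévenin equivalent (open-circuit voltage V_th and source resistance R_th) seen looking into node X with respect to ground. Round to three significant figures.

R1' = 1.47 + 2.11 = 3.580 MΩ (source resistance + R1).
V_th is the unloaded tap voltage: V_CC · R2/(R1'+R2) = 11.5 × 0.4797 = 5.516 V.
Looking into X with the source shorted: R_th = R1'·R2/(R1'+R2) = 3.580 × 3.30/6.880 = 1.717 MΩ.

V_th ≈ 5.52 V, R_th ≈ 1.72 MΩ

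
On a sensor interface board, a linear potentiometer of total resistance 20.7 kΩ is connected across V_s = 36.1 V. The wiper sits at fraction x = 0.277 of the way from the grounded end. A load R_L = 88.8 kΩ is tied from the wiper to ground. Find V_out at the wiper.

V_out ≈ 9.55 V

Split the track: R_lower = x·R_p = 5.734 kΩ, R_upper = (1−x)·R_p = 14.97 kΩ.
(x·R_p) ‖ R_L = 5.386 kΩ.
V_out = 36.1 × 5.386/(14.97 + 5.386) = 9.554 V.
(Unloaded: V_out = x·V_s = 10.0 V.)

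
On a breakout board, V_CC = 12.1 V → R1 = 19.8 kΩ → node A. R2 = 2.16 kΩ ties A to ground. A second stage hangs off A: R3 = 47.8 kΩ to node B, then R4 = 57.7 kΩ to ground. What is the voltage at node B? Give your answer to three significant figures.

V_B ≈ 0.639 V

The second stage (R3 + R4 = 105.5 kΩ) loads node A in parallel with R2.
R2 ‖ (R3+R4) = 2.117 kΩ.
So V_A = 12.1 × 0.09658 = 1.169 V.
Stage 2 is unloaded, so V_B = V_A · R4/(R3+R4) = 1.169 × 57.7/105.5 = 0.6391 V.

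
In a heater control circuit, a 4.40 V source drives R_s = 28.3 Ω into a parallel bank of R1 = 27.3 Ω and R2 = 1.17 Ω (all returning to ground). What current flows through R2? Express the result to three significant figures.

I ≈ 0.143 A

Equivalent of the parallel group: R_p = 1.122 Ω.
Node voltage V_A = V_in · R_p/(R_s + R_p) = 4.40 × 0.03813 = 0.1678 V.
I(R2) = V_A / R2 = 0.1678/1.17 = 0.1434 A.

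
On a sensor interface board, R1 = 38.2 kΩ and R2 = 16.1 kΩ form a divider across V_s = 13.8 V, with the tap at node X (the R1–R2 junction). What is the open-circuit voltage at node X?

V_th ≈ 4.09 V

With X open, the divider is unloaded: V_th = 13.8 × 16.1/54.30 = 4.092 V.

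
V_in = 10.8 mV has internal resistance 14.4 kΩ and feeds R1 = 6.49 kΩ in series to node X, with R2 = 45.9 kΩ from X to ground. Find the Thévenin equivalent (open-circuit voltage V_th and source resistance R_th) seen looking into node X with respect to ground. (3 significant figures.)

V_th ≈ 7.42 mV, R_th ≈ 14.4 kΩ

R1' = 14.4 + 6.49 = 20.89 kΩ (source resistance + R1).
With X open, the divider is unloaded: V_th = 10.8 × 45.9/66.79 = 7.422 mV.
Zeroing V_in shorts the top of R1' to ground, so R_th = R1' ‖ R2 = 14.36 kΩ.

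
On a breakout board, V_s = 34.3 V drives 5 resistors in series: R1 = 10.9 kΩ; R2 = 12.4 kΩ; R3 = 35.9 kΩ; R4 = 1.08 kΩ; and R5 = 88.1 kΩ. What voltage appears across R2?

Total series resistance ΣR = 10.9 + 12.4 + 35.9 + 1.08 + 88.1 = 148.4 kΩ.
V = V_s · R/ΣR = 34.3 × 0.08357 = 2.866 V.

V ≈ 2.87 V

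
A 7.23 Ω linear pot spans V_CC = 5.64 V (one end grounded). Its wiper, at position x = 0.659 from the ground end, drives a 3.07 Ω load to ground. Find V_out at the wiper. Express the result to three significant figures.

V_out ≈ 2.43 V

Lower segment x·R_p = 4.765 Ω; upper segment (1−x)·R_p = 2.465 Ω.
R_L loads the lower segment: effective lower R = 1.867 Ω.
Then V_out = V_CC · 1.867/(2.465 + 1.867) = 2.430 V.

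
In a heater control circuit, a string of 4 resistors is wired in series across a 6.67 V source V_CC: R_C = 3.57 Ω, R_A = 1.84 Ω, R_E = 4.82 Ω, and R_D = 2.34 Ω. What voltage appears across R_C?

V ≈ 1.89 V

ΣR = 3.57 + 1.84 + 4.82 + 2.34 = 12.57 Ω.
By the voltage-divider rule, V = 6.67 × 3.570/12.57 = 1.894 V.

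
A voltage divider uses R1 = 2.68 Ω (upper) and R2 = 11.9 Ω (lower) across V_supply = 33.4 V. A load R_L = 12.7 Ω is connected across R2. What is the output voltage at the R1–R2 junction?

First combine the lower leg with the load: R2 ‖ R_L = 6.143 Ω.
Then V_out = V_supply · R2'/(R1 + R2') = 33.4 × 6.143/8.823 = 23.26 V.

V_out ≈ 23.3 V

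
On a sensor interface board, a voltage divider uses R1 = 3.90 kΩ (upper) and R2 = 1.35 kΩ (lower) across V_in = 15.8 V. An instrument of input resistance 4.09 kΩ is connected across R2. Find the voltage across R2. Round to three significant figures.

V_out ≈ 3.26 V

First combine the lower leg with the load: R2 ‖ R_L = 1.015 kΩ.
Now apply the divider: V_out = 15.8 × 0.2065 = 3.263 V.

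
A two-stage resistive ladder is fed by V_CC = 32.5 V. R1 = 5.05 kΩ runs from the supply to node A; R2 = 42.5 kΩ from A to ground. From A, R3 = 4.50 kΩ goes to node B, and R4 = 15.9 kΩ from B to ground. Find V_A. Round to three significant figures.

V_A ≈ 23.8 V

Node A sees R2 in parallel with the series input of stage 2, R3 + R4 = 20.40 kΩ.
Effective lower resistance at A: R2 ‖ 20.40 = 13.78 kΩ.
First divider: V_A = V_CC · 13.78/(5.05 + 13.78) = 23.79 V.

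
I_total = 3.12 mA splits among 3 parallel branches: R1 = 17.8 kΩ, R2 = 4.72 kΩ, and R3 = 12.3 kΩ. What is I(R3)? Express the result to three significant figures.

I ≈ 0.726 mA

Conductances: ΣG = 1/17.8 + 1/4.72 + 1/12.3 = 0.3493 (1/kΩ).
Current divider: I(R3) = I_total · G_k/ΣG = 3.12 × (0.08130/0.3493) = 3.12 × 0.2327 = 0.7261 mA.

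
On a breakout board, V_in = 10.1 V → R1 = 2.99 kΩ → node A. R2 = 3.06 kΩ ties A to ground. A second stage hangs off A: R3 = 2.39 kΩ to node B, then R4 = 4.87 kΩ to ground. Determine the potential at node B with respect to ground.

Looking into the second stage from A: R3 + R4 = 7.260 kΩ appears in parallel with R2.
Effective lower resistance at A: R2 ‖ 7.260 = 2.153 kΩ.
So V_A = 10.1 × 0.4186 = 4.228 V.
V_B = V_A × 0.6708 = 2.836 V.

V_B ≈ 2.84 V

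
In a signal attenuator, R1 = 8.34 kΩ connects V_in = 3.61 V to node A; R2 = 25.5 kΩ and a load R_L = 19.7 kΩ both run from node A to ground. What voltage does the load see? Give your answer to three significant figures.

R2 ‖ R_L = (25.5 × 19.7)/(25.5 + 19.7) = 11.11 kΩ.
Now apply the divider: V_out = 3.61 × 0.5713 = 2.062 V.

V_out ≈ 2.06 V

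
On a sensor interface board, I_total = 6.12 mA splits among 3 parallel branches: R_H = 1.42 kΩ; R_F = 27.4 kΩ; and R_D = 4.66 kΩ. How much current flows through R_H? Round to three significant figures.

Conductances: ΣG = 1/1.42 + 1/27.4 + 1/4.66 = 0.9553 (1/kΩ).
R_H takes the fraction G_k/ΣG = 0.7042/0.9553 = 0.7372, so I = 6.12 × 0.7372 = 4.511 mA.

I ≈ 4.51 mA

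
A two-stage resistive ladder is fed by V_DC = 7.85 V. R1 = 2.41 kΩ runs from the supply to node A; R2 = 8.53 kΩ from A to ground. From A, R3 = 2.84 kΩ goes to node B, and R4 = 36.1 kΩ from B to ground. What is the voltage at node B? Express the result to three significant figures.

V_B ≈ 5.41 V

The second stage (R3 + R4 = 38.94 kΩ) loads node A in parallel with R2.
Effective lower resistance at A: R2 ‖ 38.94 = 6.997 kΩ.
So V_A = 7.85 × 0.7438 = 5.839 V.
V_B = V_A × 0.9271 = 5.413 V.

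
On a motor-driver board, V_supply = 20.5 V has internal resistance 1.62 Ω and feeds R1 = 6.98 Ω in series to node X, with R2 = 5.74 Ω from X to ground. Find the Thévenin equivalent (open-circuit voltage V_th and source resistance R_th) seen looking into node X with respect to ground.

V_th ≈ 8.21 V, R_th ≈ 3.44 Ω

R1' = 1.62 + 6.98 = 8.600 Ω (source resistance + R1).
With X open, the divider is unloaded: V_th = 20.5 × 5.74/14.34 = 8.206 V.
Looking into X with the source shorted: R_th = R1'·R2/(R1'+R2) = 8.600 × 5.74/14.34 = 3.442 Ω.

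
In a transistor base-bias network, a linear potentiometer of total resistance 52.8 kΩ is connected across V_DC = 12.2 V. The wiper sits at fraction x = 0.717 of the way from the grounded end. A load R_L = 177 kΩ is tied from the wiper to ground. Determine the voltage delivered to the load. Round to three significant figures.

Lower segment x·R_p = 37.86 kΩ; upper segment (1−x)·R_p = 14.94 kΩ.
(x·R_p) ‖ R_L = 31.19 kΩ.
V_out = 12.2 × 31.19/(14.94 + 31.19) = 8.248 V.
(Unloaded: V_out = x·V_DC = 8.75 V.)

V_out ≈ 8.25 V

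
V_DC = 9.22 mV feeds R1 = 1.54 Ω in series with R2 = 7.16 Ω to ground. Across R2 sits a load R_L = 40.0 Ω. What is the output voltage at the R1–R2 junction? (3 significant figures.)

The load sits in parallel with R2, giving an effective lower resistance R2' = R2·R_L/(R2+R_L) = 6.073 Ω.
Voltage divider with the loaded lower leg: V_out = 9.22 × 6.073/(1.54 + 6.073) = 9.22 × 0.7977 = 7.355 mV.

V_out ≈ 7.35 mV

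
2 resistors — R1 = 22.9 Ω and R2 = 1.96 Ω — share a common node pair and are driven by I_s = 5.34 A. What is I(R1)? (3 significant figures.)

Two-branch current divider: I_k = I_s · R_other/(R_1 + R_2).
I(R1) = 5.34 × 1.96/(22.9 + 1.96) = 5.34 × 0.07884 = 0.4210 A.

I ≈ 0.421 A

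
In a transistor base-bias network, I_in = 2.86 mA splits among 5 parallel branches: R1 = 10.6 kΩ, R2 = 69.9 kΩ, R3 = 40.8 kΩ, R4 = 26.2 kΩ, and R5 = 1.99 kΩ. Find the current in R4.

I ≈ 0.162 mA

Conductances: ΣG = 1/10.6 + 1/69.9 + 1/40.8 + 1/26.2 + 1/1.99 = 0.6738 (1/kΩ).
Current divider: I(R4) = I_in · G_k/ΣG = 2.86 × (0.03817/0.6738) = 2.86 × 0.05664 = 0.1620 mA.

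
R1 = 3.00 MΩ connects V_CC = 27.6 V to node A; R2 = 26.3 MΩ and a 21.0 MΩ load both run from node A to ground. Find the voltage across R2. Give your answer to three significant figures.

V_out ≈ 22.0 V

First combine the lower leg with the load: R2 ‖ R_L = 11.68 MΩ.
Now apply the divider: V_out = 27.6 × 0.7956 = 21.96 V.
(Unloaded it would be 24.8 V; the load pulls it down.)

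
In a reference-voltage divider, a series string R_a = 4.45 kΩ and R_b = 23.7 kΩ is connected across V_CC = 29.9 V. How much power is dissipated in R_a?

ΣR = 28.15 kΩ → I = 29.9/28.15 = 1.062 mA.
P = I²R = 1.128 × 4.45 = 5.020 mW.

P ≈ 5.02 mW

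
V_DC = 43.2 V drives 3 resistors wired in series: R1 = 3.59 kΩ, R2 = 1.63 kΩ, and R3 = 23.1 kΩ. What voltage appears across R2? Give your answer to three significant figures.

Series total: ΣR = 3.59 + 1.63 + 23.1 = 28.32 kΩ.
V = V_DC · R/ΣR = 43.2 × 0.05756 = 2.486 V.

V ≈ 2.49 V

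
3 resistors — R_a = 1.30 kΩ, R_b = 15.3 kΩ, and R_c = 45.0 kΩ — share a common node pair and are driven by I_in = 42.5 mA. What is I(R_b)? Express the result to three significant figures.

I ≈ 3.24 mA

Conductances: ΣG = 1/1.30 + 1/15.3 + 1/45.0 = 0.8568 (1/kΩ).
R_b takes the fraction G_k/ΣG = 0.06536/0.8568 = 0.07628, so I = 42.5 × 0.07628 = 3.242 mA.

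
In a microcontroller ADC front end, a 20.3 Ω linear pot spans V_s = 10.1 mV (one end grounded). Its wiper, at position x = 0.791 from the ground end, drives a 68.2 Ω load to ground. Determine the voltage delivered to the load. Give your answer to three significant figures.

The pot divides into 4.243 Ω above the wiper and 16.06 Ω below.
R_L loads the lower segment: effective lower R = 13.00 Ω.
V_out = 10.1 × 13.00/(4.243 + 13.00) = 7.614 mV.

V_out ≈ 7.61 mV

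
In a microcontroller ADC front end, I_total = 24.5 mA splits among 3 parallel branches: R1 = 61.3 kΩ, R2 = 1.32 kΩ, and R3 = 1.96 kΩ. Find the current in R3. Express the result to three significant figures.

I ≈ 9.73 mA

ΣG = 1/61.3 + 1/1.32 + 1/1.96 = 1.284.
By the current-divider rule, I = I_total · G_k/ΣG = 24.5 × 0.3973 = 9.734 mA.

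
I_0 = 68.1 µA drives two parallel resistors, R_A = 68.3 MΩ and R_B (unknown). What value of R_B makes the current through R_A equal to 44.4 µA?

R_B ≈ 128 MΩ

The fraction through R_A equals R_B/(R_A+R_B).
With f = 0.6520, R_B = R_A · f/(1−f) = 68.3 × 1.873 = 128.0 MΩ.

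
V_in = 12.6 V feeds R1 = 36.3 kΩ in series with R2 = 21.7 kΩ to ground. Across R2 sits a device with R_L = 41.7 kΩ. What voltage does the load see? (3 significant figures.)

The load sits in parallel with R2, giving an effective lower resistance R2' = R2·R_L/(R2+R_L) = 14.27 kΩ.
Then V_out = V_in · R2'/(R1 + R2') = 12.6 × 14.27/50.57 = 3.556 V.

V_out ≈ 3.56 V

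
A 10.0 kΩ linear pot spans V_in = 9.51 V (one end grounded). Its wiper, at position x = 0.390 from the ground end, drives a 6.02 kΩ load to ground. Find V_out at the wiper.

The pot divides into 6.100 kΩ above the wiper and 3.900 kΩ below.
R_L loads the lower segment: effective lower R = 2.367 kΩ.
Loaded-divider output: V_out = 9.51 × 0.2795 = 2.658 V.
(Unloaded: V_out = x·V_in = 3.71 V.)

V_out ≈ 2.66 V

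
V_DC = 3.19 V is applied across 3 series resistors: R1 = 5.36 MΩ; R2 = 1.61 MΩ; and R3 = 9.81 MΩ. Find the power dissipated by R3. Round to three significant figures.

The common current is I = 3.19/16.78 = 0.1901 µA.
P = I²R = 0.03614 × 9.81 = 0.3545 µW.

P ≈ 0.355 µW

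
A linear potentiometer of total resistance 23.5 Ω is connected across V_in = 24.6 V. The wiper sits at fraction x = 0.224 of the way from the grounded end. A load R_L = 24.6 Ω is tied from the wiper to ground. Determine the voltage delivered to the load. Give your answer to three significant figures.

V_out ≈ 4.73 V

Split the track: R_lower = x·R_p = 5.264 Ω, R_upper = (1−x)·R_p = 18.24 Ω.
Lower segment in parallel with the load: 5.264 ‖ 24.6 = 4.336 Ω.
Loaded-divider output: V_out = 24.6 × 0.1921 = 4.726 V.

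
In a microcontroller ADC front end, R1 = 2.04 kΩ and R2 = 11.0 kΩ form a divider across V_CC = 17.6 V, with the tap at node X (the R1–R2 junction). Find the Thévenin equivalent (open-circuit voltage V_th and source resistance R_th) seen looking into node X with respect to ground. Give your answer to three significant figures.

V_th ≈ 14.8 V, R_th ≈ 1.72 kΩ

V_th is the unloaded tap voltage: V_CC · R2/(R1+R2) = 17.6 × 0.8436 = 14.85 V.
Looking into X with the source shorted: R_th = R1·R2/(R1+R2) = 2.040 × 11.0/13.04 = 1.721 kΩ.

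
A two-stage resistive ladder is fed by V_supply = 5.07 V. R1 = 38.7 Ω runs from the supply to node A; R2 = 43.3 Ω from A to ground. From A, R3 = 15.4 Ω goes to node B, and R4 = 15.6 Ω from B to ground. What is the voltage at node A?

V_A ≈ 1.61 V

Node A sees R2 in parallel with the series input of stage 2, R3 + R4 = 31.00 Ω.
Effective lower resistance at A: R2 ‖ 31.00 = 18.07 Ω.
So V_A = 5.07 × 0.3183 = 1.614 V.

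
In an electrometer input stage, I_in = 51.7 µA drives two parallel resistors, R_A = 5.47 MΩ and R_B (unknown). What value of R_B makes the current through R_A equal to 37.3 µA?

The fraction through R_A equals R_B/(R_A+R_B).
37.3/51.7 = R_B/(R_A + R_B) → R_B = R_A · (0.7215)/(1 − 0.7215) = 5.47 × 2.590 = 14.17 MΩ.

R_B ≈ 14.2 MΩ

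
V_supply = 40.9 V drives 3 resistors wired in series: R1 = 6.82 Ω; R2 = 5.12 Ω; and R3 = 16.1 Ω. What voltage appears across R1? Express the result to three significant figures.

Total series resistance ΣR = 6.82 + 5.12 + 16.1 = 28.04 Ω.
By the voltage-divider rule, V = 40.9 × 6.820/28.04 = 9.948 V.

V ≈ 9.95 V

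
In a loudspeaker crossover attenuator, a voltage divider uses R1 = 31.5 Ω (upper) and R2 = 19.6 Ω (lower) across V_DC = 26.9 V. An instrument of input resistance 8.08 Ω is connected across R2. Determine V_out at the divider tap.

V_out ≈ 4.13 V

R2 ‖ R_L = (19.6 × 8.08)/(19.6 + 8.08) = 5.721 Ω.
Voltage divider with the loaded lower leg: V_out = 26.9 × 5.721/(31.5 + 5.721) = 26.9 × 0.1537 = 4.135 V.
(Unloaded it would be 10.3 V; the load pulls it down.)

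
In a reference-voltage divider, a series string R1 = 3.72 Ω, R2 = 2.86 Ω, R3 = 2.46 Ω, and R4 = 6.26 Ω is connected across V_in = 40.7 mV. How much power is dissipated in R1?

P ≈ 26.3 µW

Series current I = V_in/ΣR = 40.7/15.30 = 2.660 mA.
P(R1) = I²·R1 = (2.660)² × 3.72 = 26.32 µW.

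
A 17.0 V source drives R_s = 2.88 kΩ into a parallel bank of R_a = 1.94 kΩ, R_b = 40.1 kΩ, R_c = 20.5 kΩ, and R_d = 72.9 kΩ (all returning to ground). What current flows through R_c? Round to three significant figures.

Equivalent of the parallel group: R_p = 1.659 kΩ.
V_A = 17.0 × 1.659/4.539 = 6.213 V.
I(R_c) = V_A / R_c = 6.213/20.5 = 0.3031 mA.

I ≈ 0.303 mA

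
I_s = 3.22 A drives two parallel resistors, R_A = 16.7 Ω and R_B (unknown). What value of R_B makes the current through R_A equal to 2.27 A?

R_B ≈ 39.9 Ω

In a two-way split, I_A/I_s = R_B/(R_A + R_B).
2.27/3.22 = R_B/(R_A + R_B) → R_B = R_A · (0.7050)/(1 − 0.7050) = 16.7 × 2.389 = 39.90 Ω.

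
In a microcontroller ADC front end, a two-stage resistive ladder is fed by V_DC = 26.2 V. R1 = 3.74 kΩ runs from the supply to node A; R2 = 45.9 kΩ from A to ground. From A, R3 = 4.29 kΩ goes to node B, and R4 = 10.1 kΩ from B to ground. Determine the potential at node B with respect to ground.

Looking into the second stage from A: R3 + R4 = 14.39 kΩ appears in parallel with R2.
R2 ‖ (R3+R4) = 10.96 kΩ.
So V_A = 26.2 × 0.7455 = 19.53 V.
Then the unloaded second divider: V_B = V_A × R4/(R3+R4) = 19.53 × 0.7019 = 13.71 V.

V_B ≈ 13.7 V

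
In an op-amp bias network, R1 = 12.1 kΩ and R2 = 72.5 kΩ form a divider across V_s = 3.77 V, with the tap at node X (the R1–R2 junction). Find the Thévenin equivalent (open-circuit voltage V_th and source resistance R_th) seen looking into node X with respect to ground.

V_th ≈ 3.23 V, R_th ≈ 10.4 kΩ

Open-circuit (no load on X): V_th = V_s · R2/(R1 + R2) = 3.77 × 72.5/(12.10 + 72.5) = 3.231 V.
Zeroing V_s shorts the top of R1 to ground, so R_th = R1 ‖ R2 = 10.37 kΩ.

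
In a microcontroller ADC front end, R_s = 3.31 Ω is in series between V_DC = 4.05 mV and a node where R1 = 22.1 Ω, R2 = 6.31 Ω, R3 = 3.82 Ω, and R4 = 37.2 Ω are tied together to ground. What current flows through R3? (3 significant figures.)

Equivalent of the parallel group: R_p = 2.031 Ω.
V_A = 4.05 × 2.031/5.341 = 1.540 mV.
I(R3) = V_A / R3 = 1.540/3.82 = 0.4032 mA.

I ≈ 0.403 mA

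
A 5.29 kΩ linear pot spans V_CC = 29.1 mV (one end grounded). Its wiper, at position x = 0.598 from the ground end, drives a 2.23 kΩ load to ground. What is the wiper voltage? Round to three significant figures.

Lower segment x·R_p = 3.163 kΩ; upper segment (1−x)·R_p = 2.127 kΩ.
R_L loads the lower segment: effective lower R = 1.308 kΩ.
Loaded-divider output: V_out = 29.1 × 0.3808 = 11.08 mV.

V_out ≈ 11.1 mV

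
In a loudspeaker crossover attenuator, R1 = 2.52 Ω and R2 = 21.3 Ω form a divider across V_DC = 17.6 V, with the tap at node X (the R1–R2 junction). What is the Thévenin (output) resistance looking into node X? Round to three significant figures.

Looking into X with the source shorted: R_th = R1·R2/(R1+R2) = 2.520 × 21.3/23.82 = 2.253 Ω.

R_th ≈ 2.25 Ω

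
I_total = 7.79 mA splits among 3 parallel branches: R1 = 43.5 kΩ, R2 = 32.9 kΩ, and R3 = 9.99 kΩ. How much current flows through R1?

Total conductance ΣG = 1/43.5 + 1/32.9 + 1/9.99 = 0.1535 (units of 1/kΩ).
Current divider: I(R1) = I_total · G_k/ΣG = 7.79 × (0.02299/0.1535) = 7.79 × 0.1498 = 1.167 mA.

I ≈ 1.17 mA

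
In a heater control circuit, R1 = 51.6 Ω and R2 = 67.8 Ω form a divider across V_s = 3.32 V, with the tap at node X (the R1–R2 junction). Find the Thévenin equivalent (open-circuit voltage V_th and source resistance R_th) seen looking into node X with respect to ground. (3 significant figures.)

V_th ≈ 1.89 V, R_th ≈ 29.3 Ω

V_th is the unloaded tap voltage: V_s · R2/(R1+R2) = 3.32 × 0.5678 = 1.885 V.
Zeroing V_s shorts the top of R1 to ground, so R_th = R1 ‖ R2 = 29.30 Ω.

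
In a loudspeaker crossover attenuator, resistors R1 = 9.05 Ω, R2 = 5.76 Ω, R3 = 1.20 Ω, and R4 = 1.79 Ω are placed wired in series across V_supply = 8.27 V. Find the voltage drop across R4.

V ≈ 0.832 V

Series total: ΣR = 9.05 + 5.76 + 1.20 + 1.79 = 17.80 Ω.
Voltage divider: V = V_supply · (1.790 / 17.80) = 8.27 × 0.1006 = 0.8316 V.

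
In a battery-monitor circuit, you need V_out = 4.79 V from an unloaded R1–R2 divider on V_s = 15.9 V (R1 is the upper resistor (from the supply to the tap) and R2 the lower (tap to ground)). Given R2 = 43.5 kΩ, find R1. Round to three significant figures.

R1 ≈ 101 kΩ

Required fraction k = V_out/V_s = 0.3013.
R1 = R2·(1/k − 1) = 43.5 × 2.319 = 100.9 kΩ.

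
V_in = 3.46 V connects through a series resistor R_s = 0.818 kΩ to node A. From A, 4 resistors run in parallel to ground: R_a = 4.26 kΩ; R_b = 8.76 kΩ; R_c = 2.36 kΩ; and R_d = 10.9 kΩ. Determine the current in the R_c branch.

I ≈ 0.859 mA

Combine the parallel branches: R_p = (1/4.26 + 1/8.76 + 1/2.36 + 1/10.9)⁻¹ = 1.157 kΩ.
V_A by voltage divider: V_A = 3.46 × 1.157/(0.818 + 1.157) = 2.027 V.
Branch current I = V_A/R_c = 2.027/2.36 = 0.8588 mA.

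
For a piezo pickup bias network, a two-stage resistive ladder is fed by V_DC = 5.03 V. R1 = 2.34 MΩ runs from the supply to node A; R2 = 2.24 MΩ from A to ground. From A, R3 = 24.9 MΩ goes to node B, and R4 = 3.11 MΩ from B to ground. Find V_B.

Node A sees R2 in parallel with the series input of stage 2, R3 + R4 = 28.01 MΩ.
R2 ‖ (R3+R4) = 2.074 MΩ.
V_A = 5.03 × 2.074/(2.34 + 2.074) = 2.364 V.
Stage 2 is unloaded, so V_B = V_A · R4/(R3+R4) = 2.364 × 3.11/28.01 = 0.2624 V.

V_B ≈ 0.262 V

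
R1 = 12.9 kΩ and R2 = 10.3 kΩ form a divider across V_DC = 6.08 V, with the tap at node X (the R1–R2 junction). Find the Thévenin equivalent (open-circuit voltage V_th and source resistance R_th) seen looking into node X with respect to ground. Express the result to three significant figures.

V_th ≈ 2.70 V, R_th ≈ 5.73 kΩ

V_th is the unloaded tap voltage: V_DC · R2/(R1+R2) = 6.08 × 0.4440 = 2.699 V.
Looking into X with the source shorted: R_th = R1·R2/(R1+R2) = 12.90 × 10.3/23.20 = 5.727 kΩ.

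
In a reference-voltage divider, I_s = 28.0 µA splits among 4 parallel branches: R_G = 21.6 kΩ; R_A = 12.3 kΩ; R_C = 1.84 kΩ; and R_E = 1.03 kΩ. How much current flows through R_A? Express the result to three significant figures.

I ≈ 1.39 µA

Total conductance ΣG = 1/21.6 + 1/12.3 + 1/1.84 + 1/1.03 = 1.642 (units of 1/kΩ).
By the current-divider rule, I = I_s · G_k/ΣG = 28.0 × 0.04951 = 1.386 µA.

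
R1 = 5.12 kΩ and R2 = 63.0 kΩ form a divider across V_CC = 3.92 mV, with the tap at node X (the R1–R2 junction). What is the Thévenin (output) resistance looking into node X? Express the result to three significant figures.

R_th ≈ 4.74 kΩ

Looking into X with the source shorted: R_th = R1·R2/(R1+R2) = 5.120 × 63.0/68.12 = 4.735 kΩ.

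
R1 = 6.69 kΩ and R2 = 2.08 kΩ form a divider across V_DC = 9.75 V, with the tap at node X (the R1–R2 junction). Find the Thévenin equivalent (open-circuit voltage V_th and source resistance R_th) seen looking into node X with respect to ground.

V_th ≈ 2.31 V, R_th ≈ 1.59 kΩ

With X open, the divider is unloaded: V_th = 9.75 × 2.08/8.770 = 2.312 V.
With V_DC suppressed (replaced by a short), R_th = R1 ‖ R2 = (6.690 × 2.08)/(6.690 + 2.08) = 1.587 kΩ.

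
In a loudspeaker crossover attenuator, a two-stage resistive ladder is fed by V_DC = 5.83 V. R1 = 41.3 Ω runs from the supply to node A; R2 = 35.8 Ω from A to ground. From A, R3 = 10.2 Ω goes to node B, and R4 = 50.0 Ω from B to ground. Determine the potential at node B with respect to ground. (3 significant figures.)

Looking into the second stage from A: R3 + R4 = 60.20 Ω appears in parallel with R2.
R2 ‖ (R3+R4) = 22.45 Ω.
So V_A = 5.83 × 0.3522 = 2.053 V.
V_B = V_A × 0.8306 = 1.705 V.

V_B ≈ 1.71 V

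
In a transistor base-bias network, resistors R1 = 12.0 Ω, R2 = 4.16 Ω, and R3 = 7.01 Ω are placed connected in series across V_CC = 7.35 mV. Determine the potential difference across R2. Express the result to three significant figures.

V ≈ 1.32 mV

Series total: ΣR = 12.0 + 4.16 + 7.01 = 23.17 Ω.
V = V_CC · R/ΣR = 7.35 × 0.1795 = 1.320 mV.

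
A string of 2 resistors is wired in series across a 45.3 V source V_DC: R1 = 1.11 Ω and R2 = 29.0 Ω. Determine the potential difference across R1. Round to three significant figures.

V ≈ 1.67 V

ΣR = 1.11 + 29.0 = 30.11 Ω.
Voltage divider: V = V_DC · (1.110 / 30.11) = 45.3 × 0.03686 = 1.670 V.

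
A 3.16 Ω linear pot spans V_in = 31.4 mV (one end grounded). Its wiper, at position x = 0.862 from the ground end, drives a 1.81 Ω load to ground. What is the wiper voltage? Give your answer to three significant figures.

The pot divides into 0.4361 Ω above the wiper and 2.724 Ω below.
R_L loads the lower segment: effective lower R = 1.087 Ω.
Loaded-divider output: V_out = 31.4 × 0.7138 = 22.41 mV.

V_out ≈ 22.4 mV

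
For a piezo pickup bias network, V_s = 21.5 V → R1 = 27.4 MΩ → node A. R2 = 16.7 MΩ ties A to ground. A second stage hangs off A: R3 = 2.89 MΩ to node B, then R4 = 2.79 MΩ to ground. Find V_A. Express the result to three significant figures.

V_A ≈ 2.88 V

Looking into the second stage from A: R3 + R4 = 5.680 MΩ appears in parallel with R2.
R2 ‖ (R3+R4) = 4.238 MΩ.
First divider: V_A = V_s · 4.238/(27.4 + 4.238) = 2.880 V.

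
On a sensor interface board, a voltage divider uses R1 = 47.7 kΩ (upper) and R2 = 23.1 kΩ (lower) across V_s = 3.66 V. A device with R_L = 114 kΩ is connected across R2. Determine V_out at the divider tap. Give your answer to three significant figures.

V_out ≈ 1.05 V

R2 ‖ R_L = (23.1 × 114)/(23.1 + 114) = 19.21 kΩ.
Voltage divider with the loaded lower leg: V_out = 3.66 × 19.21/(47.7 + 19.21) = 3.66 × 0.2871 = 1.051 V.
(Unloaded it would be 1.19 V; the load pulls it down.)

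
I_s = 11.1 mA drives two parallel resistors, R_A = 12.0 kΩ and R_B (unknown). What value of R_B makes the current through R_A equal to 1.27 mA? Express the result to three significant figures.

The fraction through R_A equals R_B/(R_A+R_B).
With f = 0.1144, R_B = R_A · f/(1−f) = 12.0 × 0.1292 = 1.550 kΩ.

R_B ≈ 1.55 kΩ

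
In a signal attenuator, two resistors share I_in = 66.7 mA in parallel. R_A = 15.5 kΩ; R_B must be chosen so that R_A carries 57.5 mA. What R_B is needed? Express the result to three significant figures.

R_B ≈ 96.9 kΩ

The fraction through R_A equals R_B/(R_A+R_B).
57.5/66.7 = R_B/(R_A + R_B) → R_B = R_A · (0.8621)/(1 − 0.8621) = 15.5 × 6.250 = 96.87 kΩ.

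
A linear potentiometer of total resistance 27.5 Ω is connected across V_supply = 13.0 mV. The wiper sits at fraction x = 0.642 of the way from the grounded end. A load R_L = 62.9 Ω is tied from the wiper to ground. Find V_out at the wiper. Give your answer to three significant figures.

V_out ≈ 7.58 mV

The pot divides into 9.845 Ω above the wiper and 17.66 Ω below.
R_L loads the lower segment: effective lower R = 13.79 Ω.
V_out = 13.0 × 13.79/(9.845 + 13.79) = 7.584 mV.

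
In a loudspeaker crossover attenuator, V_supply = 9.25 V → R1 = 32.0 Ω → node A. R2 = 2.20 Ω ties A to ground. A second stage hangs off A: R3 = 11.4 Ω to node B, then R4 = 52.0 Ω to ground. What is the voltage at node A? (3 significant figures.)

V_A ≈ 0.576 V

Node A sees R2 in parallel with the series input of stage 2, R3 + R4 = 63.40 Ω.
Effective lower resistance at A: R2 ‖ 63.40 = 2.126 Ω.
So V_A = 9.25 × 0.06230 = 0.5763 V.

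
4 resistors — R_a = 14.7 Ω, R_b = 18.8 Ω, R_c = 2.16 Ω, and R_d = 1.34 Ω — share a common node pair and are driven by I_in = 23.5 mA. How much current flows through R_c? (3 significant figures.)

Total conductance ΣG = 1/14.7 + 1/18.8 + 1/2.16 + 1/1.34 = 1.330 (units of 1/Ω).
Current divider: I(R_c) = I_in · G_k/ΣG = 23.5 × (0.4630/1.330) = 23.5 × 0.3480 = 8.177 mA.

I ≈ 8.18 mA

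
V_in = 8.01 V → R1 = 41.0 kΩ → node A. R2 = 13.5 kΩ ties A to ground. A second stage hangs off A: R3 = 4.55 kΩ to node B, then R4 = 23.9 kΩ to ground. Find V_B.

Node A sees R2 in parallel with the series input of stage 2, R3 + R4 = 28.45 kΩ.
Effective lower resistance at A: R2 ‖ 28.45 = 9.156 kΩ.
So V_A = 8.01 × 0.1825 = 1.462 V.
Then the unloaded second divider: V_B = V_A × R4/(R3+R4) = 1.462 × 0.8401 = 1.228 V.

V_B ≈ 1.23 V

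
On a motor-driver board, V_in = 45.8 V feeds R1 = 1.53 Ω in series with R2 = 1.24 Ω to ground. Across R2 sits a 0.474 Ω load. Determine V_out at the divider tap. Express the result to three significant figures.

R2 ‖ R_L = (1.24 × 0.474)/(1.24 + 0.474) = 0.3429 Ω.
Voltage divider with the loaded lower leg: V_out = 45.8 × 0.3429/(1.53 + 0.3429) = 45.8 × 0.1831 = 8.386 V.
(Unloaded it would be 20.5 V; the load pulls it down.)

V_out ≈ 8.39 V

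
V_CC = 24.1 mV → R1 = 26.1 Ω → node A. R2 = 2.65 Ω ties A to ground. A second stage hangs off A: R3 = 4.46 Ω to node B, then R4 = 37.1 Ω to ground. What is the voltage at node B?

V_B ≈ 1.87 mV

Node A sees R2 in parallel with the series input of stage 2, R3 + R4 = 41.56 Ω.
R2 ‖ (R3+R4) = 2.491 Ω.
V_A = 24.1 × 2.491/(26.1 + 2.491) = 2.100 mV.
V_B = V_A × 0.8927 = 1.874 mV.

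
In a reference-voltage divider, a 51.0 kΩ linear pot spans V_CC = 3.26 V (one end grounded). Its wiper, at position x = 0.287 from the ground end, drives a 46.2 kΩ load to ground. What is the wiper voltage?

Split the track: R_lower = x·R_p = 14.64 kΩ, R_upper = (1−x)·R_p = 36.36 kΩ.
Lower segment in parallel with the load: 14.64 ‖ 46.2 = 11.12 kΩ.
Then V_out = V_CC · 11.12/(36.36 + 11.12) = 0.7632 V.

V_out ≈ 0.763 V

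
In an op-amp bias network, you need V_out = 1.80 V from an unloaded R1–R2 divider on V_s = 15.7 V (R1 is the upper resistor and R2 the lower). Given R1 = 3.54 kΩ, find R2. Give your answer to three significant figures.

R2 ≈ 0.458 kΩ

The divider ratio is R2/(R1+R2) = 1.80/15.7 = 0.1146.
So R2 = R1 · V_out/(V_s − V_out) = 3.54 × 1.80/(15.7 − 1.80) = 3.54 × 0.1295 = 0.4584 kΩ.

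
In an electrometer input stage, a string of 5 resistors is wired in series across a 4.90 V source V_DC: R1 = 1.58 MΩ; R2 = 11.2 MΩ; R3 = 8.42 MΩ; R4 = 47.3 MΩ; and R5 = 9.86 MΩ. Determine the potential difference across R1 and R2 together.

V ≈ 0.799 V

ΣR = 1.58 + 11.2 + 8.42 + 47.3 + 9.86 = 78.36 MΩ.
R_{R1..R2} = 1.58 + 11.2 = 12.78 MΩ.
Voltage divider: V = V_DC · (12.78 / 78.36) = 4.90 × 0.1631 = 0.7992 V.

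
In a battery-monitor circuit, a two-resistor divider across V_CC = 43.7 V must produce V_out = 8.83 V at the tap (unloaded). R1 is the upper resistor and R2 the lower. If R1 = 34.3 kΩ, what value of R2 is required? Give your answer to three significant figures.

R2 ≈ 8.69 kΩ

V_out/V_CC = R2/(R1+R2) = 0.2021.
Rearranging, R2 = R1·k/(1−k) = 34.3 × 0.2532 = 8.686 kΩ.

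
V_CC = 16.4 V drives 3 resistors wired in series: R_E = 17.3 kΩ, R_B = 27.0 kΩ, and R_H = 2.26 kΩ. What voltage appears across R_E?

V ≈ 6.09 V

ΣR = 17.3 + 27.0 + 2.26 = 46.56 kΩ.
V = V_CC · R/ΣR = 16.4 × 0.3716 = 6.094 V.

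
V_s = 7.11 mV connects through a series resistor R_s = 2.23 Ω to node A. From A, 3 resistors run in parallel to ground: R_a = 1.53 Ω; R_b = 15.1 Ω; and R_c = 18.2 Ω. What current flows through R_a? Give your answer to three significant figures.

I ≈ 1.70 mA

Parallel bank: R_p = 1/(1/1.53 + 1/15.1 + 1/18.2) = 1.291 Ω.
Node voltage V_A = V_s · R_p/(R_s + R_p) = 7.11 × 0.3666 = 2.607 mV.
Branch current I = V_A/R_a = 2.607/1.53 = 1.704 mA.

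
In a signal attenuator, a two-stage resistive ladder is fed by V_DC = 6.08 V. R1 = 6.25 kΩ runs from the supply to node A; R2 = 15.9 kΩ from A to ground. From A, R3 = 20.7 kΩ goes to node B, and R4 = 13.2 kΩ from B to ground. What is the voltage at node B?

V_B ≈ 1.50 V

Looking into the second stage from A: R3 + R4 = 33.90 kΩ appears in parallel with R2.
Effective lower resistance at A: R2 ‖ 33.90 = 10.82 kΩ.
So V_A = 6.08 × 0.6339 = 3.854 V.
V_B = V_A × 0.3894 = 1.501 V.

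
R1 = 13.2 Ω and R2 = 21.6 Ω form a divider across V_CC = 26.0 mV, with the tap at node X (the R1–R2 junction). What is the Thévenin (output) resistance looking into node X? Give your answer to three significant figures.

Looking into X with the source shorted: R_th = R1·R2/(R1+R2) = 13.20 × 21.6/34.80 = 8.193 Ω.

R_th ≈ 8.19 Ω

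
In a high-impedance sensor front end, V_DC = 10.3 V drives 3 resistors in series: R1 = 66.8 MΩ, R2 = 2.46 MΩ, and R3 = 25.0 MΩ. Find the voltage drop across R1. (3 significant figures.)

ΣR = 66.8 + 2.46 + 25.0 = 94.26 MΩ.
Voltage divider: V = V_DC · (66.80 / 94.26) = 10.3 × 0.7087 = 7.299 V.

V ≈ 7.30 V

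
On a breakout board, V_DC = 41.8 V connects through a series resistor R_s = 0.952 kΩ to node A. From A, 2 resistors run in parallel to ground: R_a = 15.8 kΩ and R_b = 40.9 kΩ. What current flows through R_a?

I ≈ 2.44 mA

Combine the parallel branches: R_p = (1/15.8 + 1/40.9)⁻¹ = 11.40 kΩ.
V_A = 41.8 × 11.40/12.35 = 38.58 V.
I(R_a) = V_A / R_a = 38.58/15.8 = 2.442 mA.
(Equivalently: I_total = 3.385 mA, then current-divider fraction G_k/ΣG = 0.7213.)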